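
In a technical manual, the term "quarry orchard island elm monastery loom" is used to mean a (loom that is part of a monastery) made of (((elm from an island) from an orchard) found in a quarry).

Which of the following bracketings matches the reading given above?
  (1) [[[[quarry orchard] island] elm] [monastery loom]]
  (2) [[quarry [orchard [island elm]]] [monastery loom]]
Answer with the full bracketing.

[[quarry [orchard [island elm]]] [monastery loom]]

The paraphrase's head is the "loom" part ("monastery loom"); its modifier is "quarry orchard island elm".
That top-level split, carried through the inner groups, gives [[quarry [orchard [island elm]]] [monastery loom]].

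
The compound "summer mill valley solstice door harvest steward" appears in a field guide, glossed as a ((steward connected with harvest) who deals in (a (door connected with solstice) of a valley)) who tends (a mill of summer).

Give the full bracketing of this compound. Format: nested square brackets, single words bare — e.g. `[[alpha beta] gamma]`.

The outermost head in the paraphrase is "steward" (specifically "valley solstice door harvest steward"), modified by "summer mill".
Within "summer mill", the head is "mill" and the modifier is "summer".
Within "valley solstice door harvest steward", the head is "steward" (specifically "harvest steward") and the modifier is "valley solstice door".
Within "valley solstice door", the head is "door" (specifically "solstice door") and the modifier is "valley".
Within "solstice door", the head is "door" and the modifier is "solstice".
Within "harvest steward", the head is "steward" and the modifier is "harvest".
Putting it together: [[summer mill] [[valley [solstice door]] [harvest steward]]].

[[summer mill] [[valley [solstice door]] [harvest steward]]]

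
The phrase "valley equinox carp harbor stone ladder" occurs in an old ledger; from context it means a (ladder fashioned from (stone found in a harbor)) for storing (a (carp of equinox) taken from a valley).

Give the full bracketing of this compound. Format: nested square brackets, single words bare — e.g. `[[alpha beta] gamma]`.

The outermost head in the paraphrase is "ladder" (specifically "harbor stone ladder"), modified by "valley equinox carp".
Within "valley equinox carp", the head is "carp" (specifically "equinox carp") and the modifier is "valley".
Within "equinox carp", the head is "carp" and the modifier is "equinox".
Within "harbor stone ladder", the head is "ladder" and the modifier is "harbor stone".
Within "harbor stone", the head is "stone" and the modifier is "harbor".
Assembled: [[valley [equinox carp]] [[harbor stone] ladder]].

[[valley [equinox carp]] [[harbor stone] ladder]]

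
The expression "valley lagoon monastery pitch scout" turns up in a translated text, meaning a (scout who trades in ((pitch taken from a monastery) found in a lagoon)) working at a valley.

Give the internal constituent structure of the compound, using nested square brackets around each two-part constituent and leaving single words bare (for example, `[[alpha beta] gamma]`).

[valley [[lagoon [monastery pitch]] scout]]

At the top level: head "scout" (specifically "lagoon monastery pitch scout"); modifier "valley".
Within "lagoon monastery pitch scout", the head is "scout" and the modifier is "lagoon monastery pitch".
Within "lagoon monastery pitch", the head is "pitch" (specifically "monastery pitch") and the modifier is "lagoon".
Within "monastery pitch", the head is "pitch" and the modifier is "monastery".
Putting it together: [valley [[lagoon [monastery pitch]] scout]].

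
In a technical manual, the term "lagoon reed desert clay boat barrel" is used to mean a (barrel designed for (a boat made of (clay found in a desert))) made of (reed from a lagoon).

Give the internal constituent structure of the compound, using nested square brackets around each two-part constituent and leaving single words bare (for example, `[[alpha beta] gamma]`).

[[lagoon reed] [[[desert clay] boat] barrel]]

The outermost head in the paraphrase is "barrel" (specifically "desert clay boat barrel"), modified by "lagoon reed".
Inside "lagoon reed": head "reed", modifier "lagoon".
Inside "desert clay boat barrel": head "barrel", modifier "desert clay boat".
Inside "desert clay boat": head "boat", modifier "desert clay".
Inside "desert clay": head "clay", modifier "desert".
So the structure is [[lagoon reed] [[[desert clay] boat] barrel]].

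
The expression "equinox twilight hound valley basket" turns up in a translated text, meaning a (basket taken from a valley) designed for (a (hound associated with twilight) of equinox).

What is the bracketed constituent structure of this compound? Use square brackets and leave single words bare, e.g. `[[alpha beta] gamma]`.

[[equinox [twilight hound]] [valley basket]]

Overall it is a kind of basket (specifically "valley basket"); the modifier is "equinox twilight hound".
Inside "equinox twilight hound": head "hound" (specifically "twilight hound"), modifier "equinox".
Inside "twilight hound": head "hound", modifier "twilight".
Inside "valley basket": head "basket", modifier "valley".
So the structure is [[equinox [twilight hound]] [valley basket]].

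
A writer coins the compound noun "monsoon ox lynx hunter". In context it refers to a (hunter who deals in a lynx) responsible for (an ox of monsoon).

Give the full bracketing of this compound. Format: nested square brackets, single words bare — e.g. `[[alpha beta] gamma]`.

The outermost head in the paraphrase is "hunter" (specifically "lynx hunter"), modified by "monsoon ox".
Inside "monsoon ox": head "ox", modifier "monsoon".
Inside "lynx hunter": head "hunter", modifier "lynx".
Putting it together: [[monsoon ox] [lynx hunter]].

[[monsoon ox] [lynx hunter]]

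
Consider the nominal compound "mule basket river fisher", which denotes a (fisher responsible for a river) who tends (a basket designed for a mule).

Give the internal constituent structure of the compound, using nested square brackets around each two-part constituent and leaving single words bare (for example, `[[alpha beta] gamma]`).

At the top level: head "fisher" (specifically "river fisher"); modifier "mule basket".
Inside "mule basket": head "basket", modifier "mule".
Inside "river fisher": head "fisher", modifier "river".
Assembled: [[mule basket] [river fisher]].

[[mule basket] [river fisher]]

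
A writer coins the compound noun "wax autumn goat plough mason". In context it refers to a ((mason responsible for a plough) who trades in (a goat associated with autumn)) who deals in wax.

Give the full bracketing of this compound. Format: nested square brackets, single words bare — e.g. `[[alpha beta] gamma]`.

Whole compound: head "mason" (specifically "autumn goat plough mason"), modifier "wax".
"autumn goat plough mason" → head "mason" (specifically "plough mason"), modifier "autumn goat".
"autumn goat" → head "goat", modifier "autumn".
"plough mason" → head "mason", modifier "plough".
Putting it together: [wax [[autumn goat] [plough mason]]].

[wax [[autumn goat] [plough mason]]]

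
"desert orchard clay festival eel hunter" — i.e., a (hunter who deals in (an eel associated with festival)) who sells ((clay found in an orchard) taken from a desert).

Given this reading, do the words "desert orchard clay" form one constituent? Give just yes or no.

The paraphrase groups the words so that "desert orchard clay" is one unit: it corresponds to a single parenthesized sub-phrase.
The full structure is [[desert [orchard clay]] [[festival eel] hunter]], in which [desert orchard clay] is a constituent.

yes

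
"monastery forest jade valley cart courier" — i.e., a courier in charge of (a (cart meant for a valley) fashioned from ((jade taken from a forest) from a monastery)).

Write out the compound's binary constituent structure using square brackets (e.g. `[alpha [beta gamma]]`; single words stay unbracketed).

[[[monastery [forest jade]] [valley cart]] courier]

The outermost head in the paraphrase is "courier", modified by "monastery forest jade valley cart".
Inside "monastery forest jade valley cart": head "cart" (specifically "valley cart"), modifier "monastery forest jade".
Inside "monastery forest jade": head "jade" (specifically "forest jade"), modifier "monastery".
Inside "forest jade": head "jade", modifier "forest".
Inside "valley cart": head "cart", modifier "valley".
Assembled: [[[monastery [forest jade]] [valley cart]] courier].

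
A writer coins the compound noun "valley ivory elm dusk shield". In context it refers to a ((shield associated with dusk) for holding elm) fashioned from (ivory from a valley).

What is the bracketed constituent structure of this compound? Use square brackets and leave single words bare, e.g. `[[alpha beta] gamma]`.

Overall it is a kind of shield (specifically "elm dusk shield"); the modifier is "valley ivory".
Inside "valley ivory": head "ivory", modifier "valley".
Inside "elm dusk shield": head "shield" (specifically "dusk shield"), modifier "elm".
Inside "dusk shield": head "shield", modifier "dusk".
So the structure is [[valley ivory] [elm [dusk shield]]].

[[valley ivory] [elm [dusk shield]]]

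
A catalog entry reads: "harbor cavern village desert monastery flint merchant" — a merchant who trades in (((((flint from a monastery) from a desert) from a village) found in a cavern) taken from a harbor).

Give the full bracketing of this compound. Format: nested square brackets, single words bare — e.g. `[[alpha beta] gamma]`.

Overall it is a kind of merchant; the modifier is "harbor cavern village desert monastery flint".
Inside "harbor cavern village desert monastery flint": head "flint" (specifically "cavern village desert monastery flint"), modifier "harbor".
Inside "cavern village desert monastery flint": head "flint" (specifically "village desert monastery flint"), modifier "cavern".
Inside "village desert monastery flint": head "flint" (specifically "desert monastery flint"), modifier "village".
Inside "desert monastery flint": head "flint" (specifically "monastery flint"), modifier "desert".
Inside "monastery flint": head "flint", modifier "monastery".
Putting it together: [[harbor [cavern [village [desert [monastery flint]]]]] merchant].

[[harbor [cavern [village [desert [monastery flint]]]]] merchant]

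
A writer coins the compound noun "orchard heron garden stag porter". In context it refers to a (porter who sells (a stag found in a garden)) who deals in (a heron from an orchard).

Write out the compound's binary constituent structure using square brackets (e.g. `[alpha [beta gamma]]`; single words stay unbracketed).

[[orchard heron] [[garden stag] porter]]

Overall it is a kind of porter (specifically "garden stag porter"); the modifier is "orchard heron".
"orchard heron" → head "heron", modifier "orchard".
"garden stag porter" → head "porter", modifier "garden stag".
"garden stag" → head "stag", modifier "garden".
Assembled: [[orchard heron] [[garden stag] porter]].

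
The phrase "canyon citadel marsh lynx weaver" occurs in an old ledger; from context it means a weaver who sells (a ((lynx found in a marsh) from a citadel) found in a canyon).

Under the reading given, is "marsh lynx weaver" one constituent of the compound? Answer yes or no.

The top-level split is [canyon citadel marsh lynx] [weaver]; the full structure is [[canyon [citadel [marsh lynx]]] weaver].
"marsh lynx weaver" straddles a constituent boundary, so it is not a single unit.

no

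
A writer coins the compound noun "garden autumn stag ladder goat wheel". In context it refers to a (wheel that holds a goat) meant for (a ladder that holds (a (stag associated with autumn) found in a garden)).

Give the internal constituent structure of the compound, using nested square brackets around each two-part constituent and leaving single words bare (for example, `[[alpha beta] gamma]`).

Overall it is a kind of wheel (specifically "goat wheel"); the modifier is "garden autumn stag ladder".
Inside "garden autumn stag ladder": head "ladder", modifier "garden autumn stag".
Inside "garden autumn stag": head "stag" (specifically "autumn stag"), modifier "garden".
Inside "autumn stag": head "stag", modifier "autumn".
Inside "goat wheel": head "wheel", modifier "goat".
Putting it together: [[[garden [autumn stag]] ladder] [goat wheel]].

[[[garden [autumn stag]] ladder] [goat wheel]]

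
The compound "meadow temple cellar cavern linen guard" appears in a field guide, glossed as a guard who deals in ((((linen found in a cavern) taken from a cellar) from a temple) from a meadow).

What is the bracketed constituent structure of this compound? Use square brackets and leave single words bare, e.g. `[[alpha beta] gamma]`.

At the top level: head "guard"; modifier "meadow temple cellar cavern linen".
"meadow temple cellar cavern linen" → head "linen" (specifically "temple cellar cavern linen"), modifier "meadow".
"temple cellar cavern linen" → head "linen" (specifically "cellar cavern linen"), modifier "temple".
"cellar cavern linen" → head "linen" (specifically "cavern linen"), modifier "cellar".
"cavern linen" → head "linen", modifier "cavern".
So the structure is [[meadow [temple [cellar [cavern linen]]]] guard].

[[meadow [temple [cellar [cavern linen]]]] guard]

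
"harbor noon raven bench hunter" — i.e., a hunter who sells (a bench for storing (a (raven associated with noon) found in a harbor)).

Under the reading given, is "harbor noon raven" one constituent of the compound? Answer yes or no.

yes

The paraphrase groups the words so that "harbor noon raven" is one unit: it corresponds to a single parenthesized sub-phrase.
The full structure is [[[harbor [noon raven]] bench] hunter], in which [harbor noon raven] is a constituent.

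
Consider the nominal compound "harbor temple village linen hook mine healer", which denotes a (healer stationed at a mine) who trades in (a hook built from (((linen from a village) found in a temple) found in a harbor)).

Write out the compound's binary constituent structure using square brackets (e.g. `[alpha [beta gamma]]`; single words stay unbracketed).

At the top level: head "healer" (specifically "mine healer"); modifier "harbor temple village linen hook".
Inside "harbor temple village linen hook": head "hook", modifier "harbor temple village linen".
Inside "harbor temple village linen": head "linen" (specifically "temple village linen"), modifier "harbor".
Inside "temple village linen": head "linen" (specifically "village linen"), modifier "temple".
Inside "village linen": head "linen", modifier "village".
Inside "mine healer": head "healer", modifier "mine".
So the structure is [[[harbor [temple [village linen]]] hook] [mine healer]].

[[[harbor [temple [village linen]]] hook] [mine healer]]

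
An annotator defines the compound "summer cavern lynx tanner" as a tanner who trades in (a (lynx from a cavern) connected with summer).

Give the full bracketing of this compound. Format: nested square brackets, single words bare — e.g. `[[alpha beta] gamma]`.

[[summer [cavern lynx]] tanner]

Whole compound: head "tanner", modifier "summer cavern lynx".
Within "summer cavern lynx", the head is "lynx" (specifically "cavern lynx") and the modifier is "summer".
Within "cavern lynx", the head is "lynx" and the modifier is "cavern".
So the structure is [[summer [cavern lynx]] tanner].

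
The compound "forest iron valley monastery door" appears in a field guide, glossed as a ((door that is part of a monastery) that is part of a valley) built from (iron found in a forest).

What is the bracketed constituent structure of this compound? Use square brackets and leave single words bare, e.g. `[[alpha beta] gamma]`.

Whole compound: head "door" (specifically "valley monastery door"), modifier "forest iron".
Within "forest iron", the head is "iron" and the modifier is "forest".
Within "valley monastery door", the head is "door" (specifically "monastery door") and the modifier is "valley".
Within "monastery door", the head is "door" and the modifier is "monastery".
Putting it together: [[forest iron] [valley [monastery door]]].

[[forest iron] [valley [monastery door]]]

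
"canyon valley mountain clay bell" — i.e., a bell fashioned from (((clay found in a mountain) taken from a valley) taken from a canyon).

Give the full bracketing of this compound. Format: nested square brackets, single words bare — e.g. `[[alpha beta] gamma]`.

Whole compound: head "bell", modifier "canyon valley mountain clay".
Within "canyon valley mountain clay", the head is "clay" (specifically "valley mountain clay") and the modifier is "canyon".
Within "valley mountain clay", the head is "clay" (specifically "mountain clay") and the modifier is "valley".
Within "mountain clay", the head is "clay" and the modifier is "mountain".
Putting it together: [[canyon [valley [mountain clay]]] bell].

[[canyon [valley [mountain clay]]] bell]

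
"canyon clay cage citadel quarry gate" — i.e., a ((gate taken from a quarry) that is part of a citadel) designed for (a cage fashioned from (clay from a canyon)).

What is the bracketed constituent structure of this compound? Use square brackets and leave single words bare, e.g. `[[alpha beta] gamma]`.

[[[canyon clay] cage] [citadel [quarry gate]]]

Whole compound: head "gate" (specifically "citadel quarry gate"), modifier "canyon clay cage".
"canyon clay cage" → head "cage", modifier "canyon clay".
"canyon clay" → head "clay", modifier "canyon".
"citadel quarry gate" → head "gate" (specifically "quarry gate"), modifier "citadel".
"quarry gate" → head "gate", modifier "quarry".
Putting it together: [[[canyon clay] cage] [citadel [quarry gate]]].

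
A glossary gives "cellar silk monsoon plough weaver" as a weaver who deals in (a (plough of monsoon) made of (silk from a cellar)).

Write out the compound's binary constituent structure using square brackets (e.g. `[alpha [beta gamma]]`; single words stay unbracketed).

At the top level: head "weaver"; modifier "cellar silk monsoon plough".
"cellar silk monsoon plough" → head "plough" (specifically "monsoon plough"), modifier "cellar silk".
"cellar silk" → head "silk", modifier "cellar".
"monsoon plough" → head "plough", modifier "monsoon".
So the structure is [[[cellar silk] [monsoon plough]] weaver].

[[[cellar silk] [monsoon plough]] weaver]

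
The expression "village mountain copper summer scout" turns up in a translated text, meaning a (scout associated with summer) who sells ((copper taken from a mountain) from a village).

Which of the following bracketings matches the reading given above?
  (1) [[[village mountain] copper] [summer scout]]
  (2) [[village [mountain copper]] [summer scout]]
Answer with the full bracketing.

The paraphrase's head is the "scout" part ("summer scout"); its modifier is "village mountain copper".
That top-level split, carried through the inner groups, gives [[village [mountain copper]] [summer scout]].

[[village [mountain copper]] [summer scout]]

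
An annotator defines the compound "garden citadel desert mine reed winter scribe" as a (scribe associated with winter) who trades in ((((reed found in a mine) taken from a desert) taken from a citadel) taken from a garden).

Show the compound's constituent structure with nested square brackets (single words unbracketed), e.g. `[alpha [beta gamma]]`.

The outermost head in the paraphrase is "scribe" (specifically "winter scribe"), modified by "garden citadel desert mine reed".
"garden citadel desert mine reed" → head "reed" (specifically "citadel desert mine reed"), modifier "garden".
"citadel desert mine reed" → head "reed" (specifically "desert mine reed"), modifier "citadel".
"desert mine reed" → head "reed" (specifically "mine reed"), modifier "desert".
"mine reed" → head "reed", modifier "mine".
"winter scribe" → head "scribe", modifier "winter".
So the structure is [[garden [citadel [desert [mine reed]]]] [winter scribe]].

[[garden [citadel [desert [mine reed]]]] [winter scribe]]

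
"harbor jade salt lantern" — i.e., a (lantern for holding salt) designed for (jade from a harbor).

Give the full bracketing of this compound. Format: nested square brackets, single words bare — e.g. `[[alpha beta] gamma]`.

[[harbor jade] [salt lantern]]

The outermost head in the paraphrase is "lantern" (specifically "salt lantern"), modified by "harbor jade".
Inside "harbor jade": head "jade", modifier "harbor".
Inside "salt lantern": head "lantern", modifier "salt".
So the structure is [[harbor jade] [salt lantern]].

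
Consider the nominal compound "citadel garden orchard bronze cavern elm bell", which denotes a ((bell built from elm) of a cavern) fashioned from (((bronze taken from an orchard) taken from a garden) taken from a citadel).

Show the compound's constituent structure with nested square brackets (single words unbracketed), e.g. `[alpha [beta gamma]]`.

[[citadel [garden [orchard bronze]]] [cavern [elm bell]]]

Overall it is a kind of bell (specifically "cavern elm bell"); the modifier is "citadel garden orchard bronze".
Inside "citadel garden orchard bronze": head "bronze" (specifically "garden orchard bronze"), modifier "citadel".
Inside "garden orchard bronze": head "bronze" (specifically "orchard bronze"), modifier "garden".
Inside "orchard bronze": head "bronze", modifier "orchard".
Inside "cavern elm bell": head "bell" (specifically "elm bell"), modifier "cavern".
Inside "elm bell": head "bell", modifier "elm".
So the structure is [[citadel [garden [orchard bronze]]] [cavern [elm bell]]].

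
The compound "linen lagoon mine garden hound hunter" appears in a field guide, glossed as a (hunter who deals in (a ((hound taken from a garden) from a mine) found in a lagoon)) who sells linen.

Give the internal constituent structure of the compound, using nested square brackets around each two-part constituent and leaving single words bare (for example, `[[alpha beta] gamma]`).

[linen [[lagoon [mine [garden hound]]] hunter]]

The outermost head in the paraphrase is "hunter" (specifically "lagoon mine garden hound hunter"), modified by "linen".
Within "lagoon mine garden hound hunter", the head is "hunter" and the modifier is "lagoon mine garden hound".
Within "lagoon mine garden hound", the head is "hound" (specifically "mine garden hound") and the modifier is "lagoon".
Within "mine garden hound", the head is "hound" (specifically "garden hound") and the modifier is "mine".
Within "garden hound", the head is "hound" and the modifier is "garden".
Putting it together: [linen [[lagoon [mine [garden hound]]] hunter]].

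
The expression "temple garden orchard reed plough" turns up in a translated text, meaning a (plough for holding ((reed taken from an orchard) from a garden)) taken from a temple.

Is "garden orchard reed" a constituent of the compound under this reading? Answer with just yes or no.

The paraphrase groups the words so that "garden orchard reed" is one unit: it corresponds to a single parenthesized sub-phrase.
The full structure is [temple [[garden [orchard reed]] plough]], in which [garden orchard reed] is a constituent.

yes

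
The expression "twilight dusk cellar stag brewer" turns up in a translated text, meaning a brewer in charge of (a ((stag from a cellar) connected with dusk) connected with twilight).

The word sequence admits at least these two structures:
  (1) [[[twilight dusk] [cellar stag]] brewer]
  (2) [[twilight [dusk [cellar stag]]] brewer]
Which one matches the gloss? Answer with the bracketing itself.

The paraphrase's head is the "brewer" part ("brewer"); its modifier is "twilight dusk cellar stag".
That top-level split, carried through the inner groups, gives [[twilight [dusk [cellar stag]]] brewer].

[[twilight [dusk [cellar stag]]] brewer]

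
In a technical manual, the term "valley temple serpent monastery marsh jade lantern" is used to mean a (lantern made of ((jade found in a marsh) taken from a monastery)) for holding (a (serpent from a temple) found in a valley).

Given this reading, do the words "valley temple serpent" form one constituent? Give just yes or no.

yes

The paraphrase groups the words so that "valley temple serpent" is one unit: it corresponds to a single parenthesized sub-phrase.
The full structure is [[valley [temple serpent]] [[monastery [marsh jade]] lantern]], in which [valley temple serpent] is a constituent.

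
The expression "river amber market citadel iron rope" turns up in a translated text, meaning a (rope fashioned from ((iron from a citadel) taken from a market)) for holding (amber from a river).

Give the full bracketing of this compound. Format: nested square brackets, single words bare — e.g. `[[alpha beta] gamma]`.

[[river amber] [[market [citadel iron]] rope]]

At the top level: head "rope" (specifically "market citadel iron rope"); modifier "river amber".
"river amber" → head "amber", modifier "river".
"market citadel iron rope" → head "rope", modifier "market citadel iron".
"market citadel iron" → head "iron" (specifically "citadel iron"), modifier "market".
"citadel iron" → head "iron", modifier "citadel".
Assembled: [[river amber] [[market [citadel iron]] rope]].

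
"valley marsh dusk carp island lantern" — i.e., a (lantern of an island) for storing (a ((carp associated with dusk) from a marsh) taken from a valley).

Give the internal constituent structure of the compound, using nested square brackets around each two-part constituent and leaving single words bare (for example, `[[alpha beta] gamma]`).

[[valley [marsh [dusk carp]]] [island lantern]]

The outermost head in the paraphrase is "lantern" (specifically "island lantern"), modified by "valley marsh dusk carp".
"valley marsh dusk carp" → head "carp" (specifically "marsh dusk carp"), modifier "valley".
"marsh dusk carp" → head "carp" (specifically "dusk carp"), modifier "marsh".
"dusk carp" → head "carp", modifier "dusk".
"island lantern" → head "lantern", modifier "island".
Putting it together: [[valley [marsh [dusk carp]]] [island lantern]].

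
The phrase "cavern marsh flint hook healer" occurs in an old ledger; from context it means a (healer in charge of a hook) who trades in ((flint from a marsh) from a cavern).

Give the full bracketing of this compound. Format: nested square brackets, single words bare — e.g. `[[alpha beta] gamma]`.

The outermost head in the paraphrase is "healer" (specifically "hook healer"), modified by "cavern marsh flint".
Within "cavern marsh flint", the head is "flint" (specifically "marsh flint") and the modifier is "cavern".
Within "marsh flint", the head is "flint" and the modifier is "marsh".
Within "hook healer", the head is "healer" and the modifier is "hook".
So the structure is [[cavern [marsh flint]] [hook healer]].

[[cavern [marsh flint]] [hook healer]]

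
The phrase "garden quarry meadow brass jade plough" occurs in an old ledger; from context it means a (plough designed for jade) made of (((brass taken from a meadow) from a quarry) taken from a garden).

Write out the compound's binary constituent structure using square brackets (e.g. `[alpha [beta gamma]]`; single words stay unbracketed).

[[garden [quarry [meadow brass]]] [jade plough]]

Whole compound: head "plough" (specifically "jade plough"), modifier "garden quarry meadow brass".
Within "garden quarry meadow brass", the head is "brass" (specifically "quarry meadow brass") and the modifier is "garden".
Within "quarry meadow brass", the head is "brass" (specifically "meadow brass") and the modifier is "quarry".
Within "meadow brass", the head is "brass" and the modifier is "meadow".
Within "jade plough", the head is "plough" and the modifier is "jade".
So the structure is [[garden [quarry [meadow brass]]] [jade plough]].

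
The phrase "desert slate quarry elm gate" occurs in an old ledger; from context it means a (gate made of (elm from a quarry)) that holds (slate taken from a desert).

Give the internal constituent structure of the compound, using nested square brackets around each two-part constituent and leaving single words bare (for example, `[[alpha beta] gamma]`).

[[desert slate] [[quarry elm] gate]]

At the top level: head "gate" (specifically "quarry elm gate"); modifier "desert slate".
Inside "desert slate": head "slate", modifier "desert".
Inside "quarry elm gate": head "gate", modifier "quarry elm".
Inside "quarry elm": head "elm", modifier "quarry".
Assembled: [[desert slate] [[quarry elm] gate]].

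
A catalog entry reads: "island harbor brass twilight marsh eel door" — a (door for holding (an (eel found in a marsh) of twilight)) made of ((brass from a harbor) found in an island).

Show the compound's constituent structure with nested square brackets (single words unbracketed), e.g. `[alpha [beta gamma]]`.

[[island [harbor brass]] [[twilight [marsh eel]] door]]

Whole compound: head "door" (specifically "twilight marsh eel door"), modifier "island harbor brass".
"island harbor brass" → head "brass" (specifically "harbor brass"), modifier "island".
"harbor brass" → head "brass", modifier "harbor".
"twilight marsh eel door" → head "door", modifier "twilight marsh eel".
"twilight marsh eel" → head "eel" (specifically "marsh eel"), modifier "twilight".
"marsh eel" → head "eel", modifier "marsh".
Putting it together: [[island [harbor brass]] [[twilight [marsh eel]] door]].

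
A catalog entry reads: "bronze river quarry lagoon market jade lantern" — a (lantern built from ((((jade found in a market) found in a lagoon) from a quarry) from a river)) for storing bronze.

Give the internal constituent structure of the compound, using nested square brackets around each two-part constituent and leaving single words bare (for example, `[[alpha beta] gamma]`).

The outermost head in the paraphrase is "lantern" (specifically "river quarry lagoon market jade lantern"), modified by "bronze".
Within "river quarry lagoon market jade lantern", the head is "lantern" and the modifier is "river quarry lagoon market jade".
Within "river quarry lagoon market jade", the head is "jade" (specifically "quarry lagoon market jade") and the modifier is "river".
Within "quarry lagoon market jade", the head is "jade" (specifically "lagoon market jade") and the modifier is "quarry".
Within "lagoon market jade", the head is "jade" (specifically "market jade") and the modifier is "lagoon".
Within "market jade", the head is "jade" and the modifier is "market".
Putting it together: [bronze [[river [quarry [lagoon [market jade]]]] lantern]].

[bronze [[river [quarry [lagoon [market jade]]]] lantern]]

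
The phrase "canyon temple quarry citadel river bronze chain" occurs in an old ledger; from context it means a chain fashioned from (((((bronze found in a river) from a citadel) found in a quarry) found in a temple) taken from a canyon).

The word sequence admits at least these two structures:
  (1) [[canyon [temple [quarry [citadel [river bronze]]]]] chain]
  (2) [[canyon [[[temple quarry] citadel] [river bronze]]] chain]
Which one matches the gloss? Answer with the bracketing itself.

The paraphrase's head is the "chain" part ("chain"); its modifier is "canyon temple quarry citadel river bronze".
That top-level split, carried through the inner groups, gives [[canyon [temple [quarry [citadel [river bronze]]]]] chain].

[[canyon [temple [quarry [citadel [river bronze]]]]] chain]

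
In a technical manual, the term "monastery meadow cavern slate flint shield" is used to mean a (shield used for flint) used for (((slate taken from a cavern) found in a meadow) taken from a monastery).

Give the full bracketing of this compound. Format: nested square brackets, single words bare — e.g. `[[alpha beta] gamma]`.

[[monastery [meadow [cavern slate]]] [flint shield]]

Overall it is a kind of shield (specifically "flint shield"); the modifier is "monastery meadow cavern slate".
"monastery meadow cavern slate" → head "slate" (specifically "meadow cavern slate"), modifier "monastery".
"meadow cavern slate" → head "slate" (specifically "cavern slate"), modifier "meadow".
"cavern slate" → head "slate", modifier "cavern".
"flint shield" → head "shield", modifier "flint".
Putting it together: [[monastery [meadow [cavern slate]]] [flint shield]].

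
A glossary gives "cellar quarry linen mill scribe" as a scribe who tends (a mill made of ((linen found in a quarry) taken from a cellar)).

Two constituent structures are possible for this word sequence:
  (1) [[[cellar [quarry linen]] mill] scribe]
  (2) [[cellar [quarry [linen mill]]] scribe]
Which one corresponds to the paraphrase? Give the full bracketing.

The paraphrase's head is the "scribe" part ("scribe"); its modifier is "cellar quarry linen mill".
That top-level split, carried through the inner groups, gives [[[cellar [quarry linen]] mill] scribe].

[[[cellar [quarry linen]] mill] scribe]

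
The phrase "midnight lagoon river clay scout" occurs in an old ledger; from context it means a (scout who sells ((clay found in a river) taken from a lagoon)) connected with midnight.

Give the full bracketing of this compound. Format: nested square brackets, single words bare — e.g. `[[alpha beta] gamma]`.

At the top level: head "scout" (specifically "lagoon river clay scout"); modifier "midnight".
Within "lagoon river clay scout", the head is "scout" and the modifier is "lagoon river clay".
Within "lagoon river clay", the head is "clay" (specifically "river clay") and the modifier is "lagoon".
Within "river clay", the head is "clay" and the modifier is "river".
Putting it together: [midnight [[lagoon [river clay]] scout]].

[midnight [[lagoon [river clay]] scout]]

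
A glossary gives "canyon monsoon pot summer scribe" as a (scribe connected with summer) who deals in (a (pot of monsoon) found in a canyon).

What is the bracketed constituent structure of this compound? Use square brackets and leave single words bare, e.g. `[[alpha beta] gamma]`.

[[canyon [monsoon pot]] [summer scribe]]

At the top level: head "scribe" (specifically "summer scribe"); modifier "canyon monsoon pot".
Inside "canyon monsoon pot": head "pot" (specifically "monsoon pot"), modifier "canyon".
Inside "monsoon pot": head "pot", modifier "monsoon".
Inside "summer scribe": head "scribe", modifier "summer".
Putting it together: [[canyon [monsoon pot]] [summer scribe]].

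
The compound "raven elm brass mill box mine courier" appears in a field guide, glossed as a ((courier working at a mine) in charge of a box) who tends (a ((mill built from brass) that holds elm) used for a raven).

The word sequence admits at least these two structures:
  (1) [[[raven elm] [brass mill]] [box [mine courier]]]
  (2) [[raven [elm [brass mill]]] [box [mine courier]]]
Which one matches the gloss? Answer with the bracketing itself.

The paraphrase's head is the "courier" part ("box mine courier"); its modifier is "raven elm brass mill".
That top-level split, carried through the inner groups, gives [[raven [elm [brass mill]]] [box [mine courier]]].

[[raven [elm [brass mill]]] [box [mine courier]]]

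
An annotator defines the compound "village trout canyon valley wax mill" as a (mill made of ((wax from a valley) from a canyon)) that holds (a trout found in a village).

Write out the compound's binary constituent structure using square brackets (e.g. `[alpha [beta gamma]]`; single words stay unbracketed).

The outermost head in the paraphrase is "mill" (specifically "canyon valley wax mill"), modified by "village trout".
"village trout" → head "trout", modifier "village".
"canyon valley wax mill" → head "mill", modifier "canyon valley wax".
"canyon valley wax" → head "wax" (specifically "valley wax"), modifier "canyon".
"valley wax" → head "wax", modifier "valley".
So the structure is [[village trout] [[canyon [valley wax]] mill]].

[[village trout] [[canyon [valley wax]] mill]]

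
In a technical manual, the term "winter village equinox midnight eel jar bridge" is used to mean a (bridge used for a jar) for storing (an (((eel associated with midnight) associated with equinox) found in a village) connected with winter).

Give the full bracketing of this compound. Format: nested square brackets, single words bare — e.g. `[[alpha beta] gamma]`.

Overall it is a kind of bridge (specifically "jar bridge"); the modifier is "winter village equinox midnight eel".
Inside "winter village equinox midnight eel": head "eel" (specifically "village equinox midnight eel"), modifier "winter".
Inside "village equinox midnight eel": head "eel" (specifically "equinox midnight eel"), modifier "village".
Inside "equinox midnight eel": head "eel" (specifically "midnight eel"), modifier "equinox".
Inside "midnight eel": head "eel", modifier "midnight".
Inside "jar bridge": head "bridge", modifier "jar".
So the structure is [[winter [village [equinox [midnight eel]]]] [jar bridge]].

[[winter [village [equinox [midnight eel]]]] [jar bridge]]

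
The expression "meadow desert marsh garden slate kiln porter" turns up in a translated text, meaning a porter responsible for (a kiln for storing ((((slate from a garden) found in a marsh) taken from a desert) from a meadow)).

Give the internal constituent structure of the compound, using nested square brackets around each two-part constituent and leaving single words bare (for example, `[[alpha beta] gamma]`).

[[[meadow [desert [marsh [garden slate]]]] kiln] porter]

At the top level: head "porter"; modifier "meadow desert marsh garden slate kiln".
"meadow desert marsh garden slate kiln" → head "kiln", modifier "meadow desert marsh garden slate".
"meadow desert marsh garden slate" → head "slate" (specifically "desert marsh garden slate"), modifier "meadow".
"desert marsh garden slate" → head "slate" (specifically "marsh garden slate"), modifier "desert".
"marsh garden slate" → head "slate" (specifically "garden slate"), modifier "marsh".
"garden slate" → head "slate", modifier "garden".
Putting it together: [[[meadow [desert [marsh [garden slate]]]] kiln] porter].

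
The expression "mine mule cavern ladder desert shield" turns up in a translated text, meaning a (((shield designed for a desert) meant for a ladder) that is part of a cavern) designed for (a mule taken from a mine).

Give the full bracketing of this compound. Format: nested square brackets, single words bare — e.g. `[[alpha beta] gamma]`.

The outermost head in the paraphrase is "shield" (specifically "cavern ladder desert shield"), modified by "mine mule".
Within "mine mule", the head is "mule" and the modifier is "mine".
Within "cavern ladder desert shield", the head is "shield" (specifically "ladder desert shield") and the modifier is "cavern".
Within "ladder desert shield", the head is "shield" (specifically "desert shield") and the modifier is "ladder".
Within "desert shield", the head is "shield" and the modifier is "desert".
Putting it together: [[mine mule] [cavern [ladder [desert shield]]]].

[[mine mule] [cavern [ladder [desert shield]]]]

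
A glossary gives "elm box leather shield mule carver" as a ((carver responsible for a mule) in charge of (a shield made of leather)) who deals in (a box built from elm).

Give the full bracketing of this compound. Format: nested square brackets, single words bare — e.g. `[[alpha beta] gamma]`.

[[elm box] [[leather shield] [mule carver]]]

Whole compound: head "carver" (specifically "leather shield mule carver"), modifier "elm box".
Within "elm box", the head is "box" and the modifier is "elm".
Within "leather shield mule carver", the head is "carver" (specifically "mule carver") and the modifier is "leather shield".
Within "leather shield", the head is "shield" and the modifier is "leather".
Within "mule carver", the head is "carver" and the modifier is "mule".
Putting it together: [[elm box] [[leather shield] [mule carver]]].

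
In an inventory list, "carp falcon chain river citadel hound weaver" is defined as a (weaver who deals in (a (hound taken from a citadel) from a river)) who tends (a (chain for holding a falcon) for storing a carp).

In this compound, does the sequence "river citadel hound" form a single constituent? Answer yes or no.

The paraphrase groups the words so that "river citadel hound" is one unit: it corresponds to a single parenthesized sub-phrase.
The full structure is [[carp [falcon chain]] [[river [citadel hound]] weaver]], in which [river citadel hound] is a constituent.

yes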